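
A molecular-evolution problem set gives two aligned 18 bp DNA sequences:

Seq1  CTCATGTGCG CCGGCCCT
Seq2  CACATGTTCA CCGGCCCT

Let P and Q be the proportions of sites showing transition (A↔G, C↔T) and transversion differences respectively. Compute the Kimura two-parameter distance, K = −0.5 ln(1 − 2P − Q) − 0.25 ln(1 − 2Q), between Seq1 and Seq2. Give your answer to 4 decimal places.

Differing sites — 2:T/A (Tv); 8:G/T (Tv); 10:G/A (Ti).
Of the 3 differences, 1 transition and 2 transversions over 18 sites: P = 1/18 = 0.055556, Q = 2/18 = 0.111111.
d = −0.5·ln(0.777777) − 0.25·ln(0.777778) = −0.5·(-0.251315) − 0.25·(-0.251314) = 0.1885.

0.1885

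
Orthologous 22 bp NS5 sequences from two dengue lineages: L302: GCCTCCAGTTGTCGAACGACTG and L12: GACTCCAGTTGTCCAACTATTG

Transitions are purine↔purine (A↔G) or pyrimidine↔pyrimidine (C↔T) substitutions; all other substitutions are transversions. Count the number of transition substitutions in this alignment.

1

Mismatches occur at site 2 (C→A, transversion), site 14 (G→C, transversion), site 18 (G→T, transversion), site 20 (C→T, transition).
Of the 4 differences, 1 transition and 3 transversions, so the answer is 1.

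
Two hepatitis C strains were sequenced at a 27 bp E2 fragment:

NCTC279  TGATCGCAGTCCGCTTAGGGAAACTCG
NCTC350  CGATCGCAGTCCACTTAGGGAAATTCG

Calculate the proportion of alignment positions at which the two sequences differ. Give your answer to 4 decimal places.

0.1111

The sequences differ at positions 1 (T/C), 13 (G/A), 24 (C/T).
There are 3 differences over 27 sites, so p = 3/27 = 0.1111.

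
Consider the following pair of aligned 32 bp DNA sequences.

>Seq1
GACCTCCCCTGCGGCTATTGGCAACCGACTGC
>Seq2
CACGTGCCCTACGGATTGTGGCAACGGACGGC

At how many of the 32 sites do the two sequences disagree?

Differing sites — 1:G/C; 4:C/G; 6:C/G; 11:G/A; 15:C/A; 17:A/T; 18:T/G; 26:C/G; 30:T/G.
That gives 9 mismatches out of 32 aligned sites, so the Hamming distance is 9.

9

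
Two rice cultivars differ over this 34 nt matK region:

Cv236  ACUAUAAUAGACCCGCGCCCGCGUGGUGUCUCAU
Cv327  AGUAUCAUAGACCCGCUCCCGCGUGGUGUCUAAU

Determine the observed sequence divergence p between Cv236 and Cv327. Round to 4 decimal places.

The sequences differ at positions 2 (C/G), 6 (A/C), 17 (G/U), 32 (C/A).
There are 4 differences over 34 sites, so p = 4/34 = 0.1176.

0.1176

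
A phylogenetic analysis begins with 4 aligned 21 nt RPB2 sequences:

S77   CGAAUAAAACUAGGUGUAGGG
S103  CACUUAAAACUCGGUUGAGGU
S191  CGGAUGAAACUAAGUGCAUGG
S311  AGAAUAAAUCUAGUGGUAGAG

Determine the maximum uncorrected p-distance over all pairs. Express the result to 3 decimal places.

0.571

Pairwise Hamming distances:
  S77 vs S103: 7
  S77 vs S191: 5
  S77 vs S311: 5
  S103 vs S191: 10
  S103 vs S311: 12
  S191 vs S311: 10
The largest is 12 mismatches, between S103 and S311; p = 12/21 = 0.571.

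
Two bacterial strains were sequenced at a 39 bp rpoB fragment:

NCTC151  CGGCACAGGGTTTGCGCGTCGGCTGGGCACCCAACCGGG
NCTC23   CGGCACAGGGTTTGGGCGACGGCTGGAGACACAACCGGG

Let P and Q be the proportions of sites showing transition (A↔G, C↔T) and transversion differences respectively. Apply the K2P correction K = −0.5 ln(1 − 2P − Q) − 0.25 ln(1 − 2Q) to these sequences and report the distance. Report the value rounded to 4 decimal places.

0.1409

Differing sites — 15:C/G (Tv); 19:T/A (Tv); 27:G/A (Ti); 28:C/G (Tv); 31:C/A (Tv).
Of the 5 differences, 1 transition and 4 transversions over 39 sites: P = 1/39 = 0.025641, Q = 4/39 = 0.102564.
d = −0.5·ln(0.846154) − 0.25·ln(0.794872) = −0.5·(-0.167054) − 0.25·(-0.229574) = 0.1409.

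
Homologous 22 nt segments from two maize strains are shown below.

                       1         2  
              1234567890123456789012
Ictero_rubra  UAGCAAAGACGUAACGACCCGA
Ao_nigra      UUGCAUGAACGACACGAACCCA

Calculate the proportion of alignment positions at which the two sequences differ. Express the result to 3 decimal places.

0.364

Mismatches occur at site 2 (A/U), site 6 (A/U), site 7 (A/G), site 8 (G/A), site 12 (U/A), site 13 (A/C), site 18 (C/A), site 21 (G/C).
There are 8 differences over 22 sites, so p = 8/22 = 0.364.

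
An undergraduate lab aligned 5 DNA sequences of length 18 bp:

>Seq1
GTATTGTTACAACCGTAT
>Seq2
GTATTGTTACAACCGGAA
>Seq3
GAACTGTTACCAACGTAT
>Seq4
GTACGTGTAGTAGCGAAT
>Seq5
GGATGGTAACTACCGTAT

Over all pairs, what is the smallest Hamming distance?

2

Pairwise Hamming distances:
  Seq1 vs Seq2: 2
  Seq1 vs Seq3: 4
  Seq1 vs Seq4: 8
  Seq1 vs Seq5: 4
  Seq2 vs Seq3: 6
  Seq2 vs Seq4: 9
  Seq2 vs Seq5: 6
  Seq3 vs Seq4: 8
  Seq3 vs Seq5: 6
  Seq4 vs Seq5: 8
The smallest is 2, between Seq1 and Seq2.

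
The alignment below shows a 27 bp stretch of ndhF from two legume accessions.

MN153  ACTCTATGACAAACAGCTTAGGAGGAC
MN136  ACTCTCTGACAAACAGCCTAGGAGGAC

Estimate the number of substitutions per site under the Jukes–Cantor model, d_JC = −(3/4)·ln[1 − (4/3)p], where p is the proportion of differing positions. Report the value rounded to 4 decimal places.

0.0780

The sequences differ at positions 6 (A/C), 18 (T/C).
p = 2/27 = 0.074074.
d = −0.75 · ln(1 − (4/3)·0.074074) = −0.75 · ln(0.901235) = −0.75 · (-0.103989) = 0.0780.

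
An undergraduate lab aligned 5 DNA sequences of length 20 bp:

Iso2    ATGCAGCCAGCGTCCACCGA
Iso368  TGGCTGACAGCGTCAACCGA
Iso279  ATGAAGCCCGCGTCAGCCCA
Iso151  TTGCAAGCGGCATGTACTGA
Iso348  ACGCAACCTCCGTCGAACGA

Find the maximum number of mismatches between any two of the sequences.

11

Pairwise Hamming distances:
  Iso2 vs Iso368: 5
  Iso2 vs Iso279: 5
  Iso2 vs Iso151: 8
  Iso2 vs Iso348: 6
  Iso368 vs Iso279: 8
  Iso368 vs Iso151: 9
  Iso368 vs Iso348: 9
  Iso279 vs Iso151: 11
  Iso279 vs Iso348: 9
  Iso151 vs Iso348: 10
The largest is 11, between Iso279 and Iso151.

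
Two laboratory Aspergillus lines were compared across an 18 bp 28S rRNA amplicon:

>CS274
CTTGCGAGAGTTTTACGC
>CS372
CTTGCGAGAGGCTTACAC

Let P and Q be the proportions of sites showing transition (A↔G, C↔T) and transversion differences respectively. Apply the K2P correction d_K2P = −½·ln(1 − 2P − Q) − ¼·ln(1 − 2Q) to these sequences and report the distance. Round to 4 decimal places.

The sequences differ at positions 11 (T/G, transversion), 12 (T/C, transition), 17 (G/A, transition).
Of the 3 differences, 2 transitions and 1 transversion over 18 sites: P = 2/18 = 0.111111, Q = 1/18 = 0.055556.
d = −0.5·ln(0.722222) − 0.25·ln(0.888888) = −0.5·(-0.325423) − 0.25·(-0.117784) = 0.1922.

0.1922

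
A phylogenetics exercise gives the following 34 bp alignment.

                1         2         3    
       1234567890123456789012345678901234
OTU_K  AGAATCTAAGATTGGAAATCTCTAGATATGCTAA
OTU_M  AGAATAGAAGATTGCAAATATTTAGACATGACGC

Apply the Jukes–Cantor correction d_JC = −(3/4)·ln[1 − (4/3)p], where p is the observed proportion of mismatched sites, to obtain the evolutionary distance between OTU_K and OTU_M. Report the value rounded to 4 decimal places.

The sequences differ at positions 6 (C/A), 7 (T/G), 15 (G/C), 20 (C/A), 22 (C/T), 27 (T/C), 31 (C/A), 32 (T/C), 33 (A/G), 34 (A/C).
p = 10/34 = 0.294118.
d = −0.75 · ln(1 − (4/3)·0.294118) = −0.75 · ln(0.607843) = −0.75 · (-0.497839) = 0.3734.

0.3734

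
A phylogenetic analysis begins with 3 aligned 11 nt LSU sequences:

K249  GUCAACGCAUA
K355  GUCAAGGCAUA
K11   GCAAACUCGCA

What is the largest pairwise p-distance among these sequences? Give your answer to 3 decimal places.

0.545

Pairwise Hamming distances:
  K249 vs K355: 1
  K249 vs K11: 5
  K355 vs K11: 6
The largest is 6 mismatches, between K355 and K11; p = 6/11 = 0.545.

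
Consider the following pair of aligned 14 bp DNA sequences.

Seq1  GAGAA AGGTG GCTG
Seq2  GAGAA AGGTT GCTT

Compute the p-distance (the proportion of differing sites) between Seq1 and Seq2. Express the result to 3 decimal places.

Differing sites — 10:G/T; 14:G/T.
There are 2 differences over 14 sites, so p = 2/14 = 0.143.

0.143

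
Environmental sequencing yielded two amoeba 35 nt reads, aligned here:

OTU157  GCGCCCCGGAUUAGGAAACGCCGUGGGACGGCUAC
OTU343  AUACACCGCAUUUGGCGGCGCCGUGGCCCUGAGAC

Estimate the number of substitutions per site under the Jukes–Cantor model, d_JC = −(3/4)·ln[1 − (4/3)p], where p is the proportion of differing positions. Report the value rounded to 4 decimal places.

Differing sites — 1:G/A; 2:C/U; 3:G/A; 5:C/A; 9:G/C; 13:A/U; 16:A/C; 17:A/G; 18:A/G; 27:G/C; 28:A/C; 30:G/U; 32:C/A; 33:U/G.
p = 14/35 = 0.400000.
d = −0.75 · ln(1 − (4/3)·0.400000) = −0.75 · ln(0.466667) = −0.75 · (-0.762139) = 0.5716.

0.5716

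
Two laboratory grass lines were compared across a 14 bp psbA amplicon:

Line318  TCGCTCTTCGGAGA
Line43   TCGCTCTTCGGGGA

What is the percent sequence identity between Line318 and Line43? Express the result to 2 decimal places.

Differing sites — 12:A/G.
13 of the 14 sites match, so the percent identity is 13/14 × 100 = 92.86%.

92.86%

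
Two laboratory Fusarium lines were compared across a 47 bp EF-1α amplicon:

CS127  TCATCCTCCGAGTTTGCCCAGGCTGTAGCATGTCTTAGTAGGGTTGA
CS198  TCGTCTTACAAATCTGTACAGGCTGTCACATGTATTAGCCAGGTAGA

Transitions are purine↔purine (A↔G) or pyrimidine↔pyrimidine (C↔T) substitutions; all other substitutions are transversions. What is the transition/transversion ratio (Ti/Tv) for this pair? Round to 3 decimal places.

Mismatches occur at site 3 (A→G, transition), site 6 (C→T, transition), site 8 (C→A, transversion), site 10 (G→A, transition), site 12 (G→A, transition), site 14 (T→C, transition), site 17 (C→T, transition), site 18 (C→A, transversion), site 27 (A→C, transversion), site 28 (G→A, transition), site 34 (C→A, transversion), site 39 (T→C, transition), site 40 (A→C, transversion), site 41 (G→A, transition), site 45 (T→A, transversion).
Of the 15 differences, 9 transitions and 6 transversions, so Ti/Tv = 9/6 = 1.500.

1.500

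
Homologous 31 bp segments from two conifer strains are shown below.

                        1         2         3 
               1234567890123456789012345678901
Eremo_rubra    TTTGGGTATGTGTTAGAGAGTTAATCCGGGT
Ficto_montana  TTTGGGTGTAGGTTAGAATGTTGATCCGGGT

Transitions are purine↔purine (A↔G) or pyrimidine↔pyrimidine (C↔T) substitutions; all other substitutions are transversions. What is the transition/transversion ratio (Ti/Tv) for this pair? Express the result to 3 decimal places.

The sequences differ at positions 8 (A/G, transition), 10 (G/A, transition), 11 (T/G, transversion), 18 (G/A, transition), 19 (A/T, transversion), 23 (A/G, transition).
Of the 6 differences, 4 transitions and 2 transversions, so Ti/Tv = 4/2 = 2.000.

2.000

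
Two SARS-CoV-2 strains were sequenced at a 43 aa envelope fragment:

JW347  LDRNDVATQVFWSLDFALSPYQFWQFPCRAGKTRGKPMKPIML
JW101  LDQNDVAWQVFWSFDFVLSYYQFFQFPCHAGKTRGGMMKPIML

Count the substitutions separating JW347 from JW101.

Mismatches occur at site 3 (R→Q), site 8 (T→W), site 14 (L→F), site 17 (A→V), site 20 (P→Y), site 24 (W→F), site 29 (R→H), site 36 (K→G), site 37 (P→M).
That gives 9 mismatches out of 43 aligned sites, so the Hamming distance is 9.

9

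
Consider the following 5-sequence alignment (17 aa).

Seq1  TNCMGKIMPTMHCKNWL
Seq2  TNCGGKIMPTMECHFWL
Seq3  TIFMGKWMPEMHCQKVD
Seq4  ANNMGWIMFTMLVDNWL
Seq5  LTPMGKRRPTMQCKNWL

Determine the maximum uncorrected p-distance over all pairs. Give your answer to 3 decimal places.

Pairwise Hamming distances:
  Seq1 vs Seq2: 4
  Seq1 vs Seq3: 8
  Seq1 vs Seq4: 7
  Seq1 vs Seq5: 6
  Seq2 vs Seq3: 10
  Seq2 vs Seq4: 9
  Seq2 vs Seq5: 9
  Seq3 vs Seq4: 13
  Seq3 vs Seq5: 11
  Seq4 vs Seq5: 10
The largest is 13 mismatches, between Seq3 and Seq4; p = 13/17 = 0.765.

0.765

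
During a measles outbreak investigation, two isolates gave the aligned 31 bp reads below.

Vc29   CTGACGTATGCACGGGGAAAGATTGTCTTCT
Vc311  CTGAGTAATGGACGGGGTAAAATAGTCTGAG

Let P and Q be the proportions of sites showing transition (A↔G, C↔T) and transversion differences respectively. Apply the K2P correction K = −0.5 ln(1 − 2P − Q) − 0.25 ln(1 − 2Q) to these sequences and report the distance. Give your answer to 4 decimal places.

Differing sites — 5:C/G (Tv); 6:G/T (Tv); 7:T/A (Tv); 11:C/G (Tv); 18:A/T (Tv); 21:G/A (Ti); 24:T/A (Tv); 29:T/G (Tv); 30:C/A (Tv); 31:T/G (Tv).
Of the 10 differences, 1 transition and 9 transversions over 31 sites: P = 1/31 = 0.032258, Q = 9/31 = 0.290323.
d = −0.5·ln(0.645161) − 0.25·ln(0.419354) = −0.5·(-0.438255) − 0.25·(-0.869040) = 0.4364.

0.4364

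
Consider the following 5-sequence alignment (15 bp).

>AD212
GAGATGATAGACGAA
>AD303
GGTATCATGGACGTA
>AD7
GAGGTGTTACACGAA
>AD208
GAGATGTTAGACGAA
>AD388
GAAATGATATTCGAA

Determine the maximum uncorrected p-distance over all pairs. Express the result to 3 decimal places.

Pairwise Hamming distances:
  AD212 vs AD303: 5
  AD212 vs AD7: 3
  AD212 vs AD208: 1
  AD212 vs AD388: 3
  AD303 vs AD7: 8
  AD303 vs AD208: 6
  AD303 vs AD388: 7
  AD7 vs AD208: 2
  AD7 vs AD388: 5
  AD208 vs AD388: 4
The largest is 8 mismatches, between AD303 and AD7; p = 8/15 = 0.533.

0.533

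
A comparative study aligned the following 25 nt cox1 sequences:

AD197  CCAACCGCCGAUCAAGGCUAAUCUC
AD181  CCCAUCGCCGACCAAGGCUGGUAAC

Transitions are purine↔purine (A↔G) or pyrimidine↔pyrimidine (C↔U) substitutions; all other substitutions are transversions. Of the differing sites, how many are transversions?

Mismatches occur at site 3 (A/C, transversion), site 5 (C/U, transition), site 12 (U/C, transition), site 20 (A/G, transition), site 21 (A/G, transition), site 23 (C/A, transversion), site 24 (U/A, transversion).
Of the 7 differences, 4 transitions and 3 transversions, so the answer is 3.

3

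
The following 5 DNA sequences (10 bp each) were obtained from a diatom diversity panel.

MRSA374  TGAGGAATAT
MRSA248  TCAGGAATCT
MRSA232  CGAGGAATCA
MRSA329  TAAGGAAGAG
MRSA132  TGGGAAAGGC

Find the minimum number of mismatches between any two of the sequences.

2

Pairwise Hamming distances:
  MRSA374 vs MRSA248: 2
  MRSA374 vs MRSA232: 3
  MRSA374 vs MRSA329: 3
  MRSA374 vs MRSA132: 5
  MRSA248 vs MRSA232: 3
  MRSA248 vs MRSA329: 4
  MRSA248 vs MRSA132: 6
  MRSA232 vs MRSA329: 5
  MRSA232 vs MRSA132: 6
  MRSA329 vs MRSA132: 5
The smallest is 2, between MRSA374 and MRSA248.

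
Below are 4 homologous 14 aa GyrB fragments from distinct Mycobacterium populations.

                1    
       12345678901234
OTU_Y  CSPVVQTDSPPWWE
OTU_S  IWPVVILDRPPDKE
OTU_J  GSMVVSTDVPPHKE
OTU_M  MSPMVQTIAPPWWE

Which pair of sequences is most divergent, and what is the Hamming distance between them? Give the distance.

9

Pairwise Hamming distances:
  OTU_Y vs OTU_S: 7
  OTU_Y vs OTU_J: 6
  OTU_Y vs OTU_M: 4
  OTU_S vs OTU_J: 7
  OTU_S vs OTU_M: 9
  OTU_J vs OTU_M: 8
The largest is 9, between OTU_S and OTU_M.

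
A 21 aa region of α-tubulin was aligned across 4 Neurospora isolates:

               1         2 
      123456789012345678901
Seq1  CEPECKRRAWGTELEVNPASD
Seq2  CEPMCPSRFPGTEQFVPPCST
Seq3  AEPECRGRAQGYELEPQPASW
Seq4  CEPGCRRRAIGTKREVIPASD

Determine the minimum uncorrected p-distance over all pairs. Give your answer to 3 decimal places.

Pairwise Hamming distances:
  Seq1 vs Seq2: 10
  Seq1 vs Seq3: 8
  Seq1 vs Seq4: 6
  Seq2 vs Seq3: 13
  Seq2 vs Seq4: 11
  Seq3 vs Seq4: 10
The smallest is 6 mismatches, between Seq1 and Seq4; p = 6/21 = 0.286.

0.286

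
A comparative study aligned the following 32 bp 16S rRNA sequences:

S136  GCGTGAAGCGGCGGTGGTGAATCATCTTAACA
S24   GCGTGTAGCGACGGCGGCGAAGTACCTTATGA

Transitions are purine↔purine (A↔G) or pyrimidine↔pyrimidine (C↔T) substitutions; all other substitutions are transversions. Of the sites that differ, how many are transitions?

5

Differing sites — 6:A/T (Tv); 11:G/A (Ti); 15:T/C (Ti); 18:T/C (Ti); 22:T/G (Tv); 23:C/T (Ti); 25:T/C (Ti); 30:A/T (Tv); 31:C/G (Tv).
Of the 9 differences, 5 transitions and 4 transversions, so the answer is 5.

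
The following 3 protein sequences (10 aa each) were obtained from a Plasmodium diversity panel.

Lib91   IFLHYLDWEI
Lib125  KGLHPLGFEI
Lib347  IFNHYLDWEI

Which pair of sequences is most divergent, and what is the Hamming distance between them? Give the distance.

Pairwise Hamming distances:
  Lib91 vs Lib125: 5
  Lib91 vs Lib347: 1
  Lib125 vs Lib347: 6
The largest is 6, between Lib125 and Lib347.

6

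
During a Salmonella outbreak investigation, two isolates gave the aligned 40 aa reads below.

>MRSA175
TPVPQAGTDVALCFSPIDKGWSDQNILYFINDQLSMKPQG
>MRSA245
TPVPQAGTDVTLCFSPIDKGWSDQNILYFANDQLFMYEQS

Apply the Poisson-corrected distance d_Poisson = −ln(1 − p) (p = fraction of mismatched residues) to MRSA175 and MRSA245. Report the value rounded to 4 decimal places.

0.1625

Differing sites — 11:A/T; 30:I/A; 35:S/F; 37:K/Y; 38:P/E; 40:G/S.
p = 6/40 = 0.150000.
d = −ln(1 − 0.150000) = −ln(0.850000) = 0.1625.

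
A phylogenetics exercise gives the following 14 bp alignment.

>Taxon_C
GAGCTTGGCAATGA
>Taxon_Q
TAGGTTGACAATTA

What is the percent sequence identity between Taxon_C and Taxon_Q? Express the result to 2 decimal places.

71.43%

Mismatches occur at site 1 (G/T), site 4 (C/G), site 8 (G/A), site 13 (G/T).
10 of the 14 sites match, so the percent identity is 10/14 × 100 = 71.43%.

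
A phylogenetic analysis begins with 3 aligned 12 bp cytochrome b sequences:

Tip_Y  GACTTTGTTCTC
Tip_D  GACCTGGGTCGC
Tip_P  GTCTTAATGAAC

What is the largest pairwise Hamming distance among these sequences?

8

Pairwise Hamming distances:
  Tip_Y vs Tip_D: 4
  Tip_Y vs Tip_P: 6
  Tip_D vs Tip_P: 8
The largest is 8, between Tip_D and Tip_P.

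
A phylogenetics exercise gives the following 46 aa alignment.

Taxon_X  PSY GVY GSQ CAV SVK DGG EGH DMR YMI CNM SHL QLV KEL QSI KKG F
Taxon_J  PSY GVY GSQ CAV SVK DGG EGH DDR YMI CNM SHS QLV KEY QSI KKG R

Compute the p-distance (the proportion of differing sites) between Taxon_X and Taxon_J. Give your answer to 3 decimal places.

0.087

Differing sites — 23:M/D; 33:L/S; 39:L/Y; 46:F/R.
There are 4 differences over 46 sites, so p = 4/46 = 0.087.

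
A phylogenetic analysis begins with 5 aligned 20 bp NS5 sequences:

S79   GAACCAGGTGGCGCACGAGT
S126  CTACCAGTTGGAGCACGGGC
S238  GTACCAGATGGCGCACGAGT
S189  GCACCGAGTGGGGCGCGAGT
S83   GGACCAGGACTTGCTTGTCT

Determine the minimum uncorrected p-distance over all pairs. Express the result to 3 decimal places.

Pairwise Hamming distances:
  S79 vs S126: 6
  S79 vs S238: 2
  S79 vs S189: 5
  S79 vs S83: 9
  S126 vs S238: 5
  S126 vs S189: 9
  S126 vs S83: 12
  S238 vs S189: 6
  S238 vs S83: 10
  S189 vs S83: 11
The smallest is 2 mismatches, between S79 and S238; p = 2/20 = 0.100.

0.100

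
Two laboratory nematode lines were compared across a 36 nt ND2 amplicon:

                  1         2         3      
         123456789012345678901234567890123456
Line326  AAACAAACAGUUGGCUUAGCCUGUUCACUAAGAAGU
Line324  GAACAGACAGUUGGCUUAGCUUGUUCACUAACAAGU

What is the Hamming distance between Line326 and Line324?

Differing sites — 1:A/G; 6:A/G; 21:C/U; 32:G/C.
That gives 4 mismatches out of 36 aligned sites, so the Hamming distance is 4.

4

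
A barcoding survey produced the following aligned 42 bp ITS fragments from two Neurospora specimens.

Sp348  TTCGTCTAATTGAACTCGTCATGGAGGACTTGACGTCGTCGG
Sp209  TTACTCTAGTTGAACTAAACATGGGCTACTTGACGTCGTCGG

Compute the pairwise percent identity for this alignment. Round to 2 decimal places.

78.57%

Mismatches occur at site 3 (C→A), site 4 (G→C), site 9 (A→G), site 17 (C→A), site 18 (G→A), site 19 (T→A), site 25 (A→G), site 26 (G→C), site 27 (G→T).
33 of the 42 sites match, so the percent identity is 33/42 × 100 = 78.57%.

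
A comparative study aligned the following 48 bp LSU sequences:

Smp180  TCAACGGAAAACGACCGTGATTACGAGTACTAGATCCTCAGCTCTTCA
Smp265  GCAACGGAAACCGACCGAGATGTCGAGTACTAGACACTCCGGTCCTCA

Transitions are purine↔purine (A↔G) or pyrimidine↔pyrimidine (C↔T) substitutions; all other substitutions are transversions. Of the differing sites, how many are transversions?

The sequences differ at positions 1 (T/G, transversion), 11 (A/C, transversion), 18 (T/A, transversion), 22 (T/G, transversion), 23 (A/T, transversion), 35 (T/C, transition), 36 (C/A, transversion), 40 (A/C, transversion), 42 (C/G, transversion), 45 (T/C, transition).
Of the 10 differences, 2 transitions and 8 transversions, so the answer is 8.

8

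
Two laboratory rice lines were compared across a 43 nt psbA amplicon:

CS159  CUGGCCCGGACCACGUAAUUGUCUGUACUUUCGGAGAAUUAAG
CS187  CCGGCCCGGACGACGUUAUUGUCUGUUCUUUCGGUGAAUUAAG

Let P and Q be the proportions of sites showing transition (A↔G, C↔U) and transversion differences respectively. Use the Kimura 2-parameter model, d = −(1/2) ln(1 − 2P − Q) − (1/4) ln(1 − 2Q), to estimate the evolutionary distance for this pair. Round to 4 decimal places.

0.1266

Differing sites — 2:U/C (Ti); 12:C/G (Tv); 17:A/U (Tv); 27:A/U (Tv); 35:A/U (Tv).
Of the 5 differences, 1 transition and 4 transversions over 43 sites: P = 1/43 = 0.023256, Q = 4/43 = 0.093023.
d = −0.5·ln(0.860465) − 0.25·ln(0.813954) = −0.5·(-0.150282) − 0.25·(-0.205851) = 0.1266.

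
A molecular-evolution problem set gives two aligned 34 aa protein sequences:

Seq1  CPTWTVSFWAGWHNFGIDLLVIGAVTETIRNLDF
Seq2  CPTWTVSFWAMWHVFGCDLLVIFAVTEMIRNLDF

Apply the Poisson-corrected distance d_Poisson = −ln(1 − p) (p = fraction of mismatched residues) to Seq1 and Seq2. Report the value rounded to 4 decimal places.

Differing sites — 11:G/M; 14:N/V; 17:I/C; 23:G/F; 28:T/M.
p = 5/34 = 0.147059.
d = −ln(1 − 0.147059) = −ln(0.852941) = 0.1591.

0.1591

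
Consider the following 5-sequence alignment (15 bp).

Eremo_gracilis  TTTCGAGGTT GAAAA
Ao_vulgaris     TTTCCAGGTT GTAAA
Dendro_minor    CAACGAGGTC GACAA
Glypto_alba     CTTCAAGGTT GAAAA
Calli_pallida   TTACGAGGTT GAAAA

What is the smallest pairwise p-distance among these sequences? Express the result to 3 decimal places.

0.067

Pairwise Hamming distances:
  Eremo_gracilis vs Ao_vulgaris: 2
  Eremo_gracilis vs Dendro_minor: 5
  Eremo_gracilis vs Glypto_alba: 2
  Eremo_gracilis vs Calli_pallida: 1
  Ao_vulgaris vs Dendro_minor: 7
  Ao_vulgaris vs Glypto_alba: 3
  Ao_vulgaris vs Calli_pallida: 3
  Dendro_minor vs Glypto_alba: 5
  Dendro_minor vs Calli_pallida: 4
  Glypto_alba vs Calli_pallida: 3
The smallest is 1 mismatch, between Eremo_gracilis and Calli_pallida; p = 1/15 = 0.067.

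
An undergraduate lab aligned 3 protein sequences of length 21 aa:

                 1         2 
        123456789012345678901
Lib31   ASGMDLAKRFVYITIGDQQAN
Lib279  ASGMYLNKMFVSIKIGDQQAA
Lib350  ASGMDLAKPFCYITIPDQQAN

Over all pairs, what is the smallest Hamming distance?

3

Pairwise Hamming distances:
  Lib31 vs Lib279: 6
  Lib31 vs Lib350: 3
  Lib279 vs Lib350: 8
The smallest is 3, between Lib31 and Lib350.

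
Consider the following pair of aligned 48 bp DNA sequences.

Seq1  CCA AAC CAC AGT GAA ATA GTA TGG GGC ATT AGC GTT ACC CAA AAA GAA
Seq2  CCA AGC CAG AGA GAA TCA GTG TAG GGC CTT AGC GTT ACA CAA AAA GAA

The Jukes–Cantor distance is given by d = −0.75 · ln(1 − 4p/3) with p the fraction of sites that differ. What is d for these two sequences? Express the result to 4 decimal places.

0.2158

Mismatches occur at site 5 (A/G), site 9 (C/G), site 12 (T/A), site 16 (A/T), site 17 (T/C), site 21 (A/G), site 23 (G/A), site 28 (A/C), site 39 (C/A).
p = 9/48 = 0.187500.
d = −0.75 · ln(1 − (4/3)·0.187500) = −0.75 · ln(0.750000) = −0.75 · (-0.287682) = 0.2158.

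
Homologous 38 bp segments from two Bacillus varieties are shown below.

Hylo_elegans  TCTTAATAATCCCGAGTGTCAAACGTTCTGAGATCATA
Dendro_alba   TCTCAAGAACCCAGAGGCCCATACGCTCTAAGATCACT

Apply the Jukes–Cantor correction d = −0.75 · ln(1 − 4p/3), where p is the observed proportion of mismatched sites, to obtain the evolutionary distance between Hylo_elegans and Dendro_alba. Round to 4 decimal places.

0.4099

Mismatches occur at site 4 (T↔C), site 7 (T↔G), site 10 (T↔C), site 13 (C↔A), site 17 (T↔G), site 18 (G↔C), site 19 (T↔C), site 22 (A↔T), site 26 (T↔C), site 30 (G↔A), site 37 (T↔C), site 38 (A↔T).
p = 12/38 = 0.315789.
d = −0.75 · ln(1 − (4/3)·0.315789) = −0.75 · ln(0.578948) = −0.75 · (-0.546543) = 0.4099.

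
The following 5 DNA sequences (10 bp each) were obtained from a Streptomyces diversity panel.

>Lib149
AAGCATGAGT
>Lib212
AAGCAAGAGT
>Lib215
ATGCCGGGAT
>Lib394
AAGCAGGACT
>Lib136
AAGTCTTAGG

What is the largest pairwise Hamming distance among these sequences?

Pairwise Hamming distances:
  Lib149 vs Lib212: 1
  Lib149 vs Lib215: 5
  Lib149 vs Lib394: 2
  Lib149 vs Lib136: 4
  Lib212 vs Lib215: 5
  Lib212 vs Lib394: 2
  Lib212 vs Lib136: 5
  Lib215 vs Lib394: 4
  Lib215 vs Lib136: 7
  Lib394 vs Lib136: 6
The largest is 7, between Lib215 and Lib136.

7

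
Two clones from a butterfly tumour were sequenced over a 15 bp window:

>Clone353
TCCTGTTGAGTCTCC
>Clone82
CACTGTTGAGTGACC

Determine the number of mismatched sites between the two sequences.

Differing sites — 1:T/C; 2:C/A; 12:C/G; 13:T/A.
That gives 4 mismatches out of 15 aligned sites, so the Hamming distance is 4.

4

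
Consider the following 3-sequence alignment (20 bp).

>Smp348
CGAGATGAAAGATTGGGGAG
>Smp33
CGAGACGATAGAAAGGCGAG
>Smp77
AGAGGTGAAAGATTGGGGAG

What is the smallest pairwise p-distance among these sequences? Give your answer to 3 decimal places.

Pairwise Hamming distances:
  Smp348 vs Smp33: 5
  Smp348 vs Smp77: 2
  Smp33 vs Smp77: 7
The smallest is 2 mismatches, between Smp348 and Smp77; p = 2/20 = 0.100.

0.100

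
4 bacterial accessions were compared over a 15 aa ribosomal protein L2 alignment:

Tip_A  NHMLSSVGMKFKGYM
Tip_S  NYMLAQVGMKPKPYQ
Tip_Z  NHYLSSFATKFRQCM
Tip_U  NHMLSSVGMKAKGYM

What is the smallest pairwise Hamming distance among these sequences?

1

Pairwise Hamming distances:
  Tip_A vs Tip_S: 6
  Tip_A vs Tip_Z: 7
  Tip_A vs Tip_U: 1
  Tip_S vs Tip_Z: 12
  Tip_S vs Tip_U: 6
  Tip_Z vs Tip_U: 8
The smallest is 1, between Tip_A and Tip_U.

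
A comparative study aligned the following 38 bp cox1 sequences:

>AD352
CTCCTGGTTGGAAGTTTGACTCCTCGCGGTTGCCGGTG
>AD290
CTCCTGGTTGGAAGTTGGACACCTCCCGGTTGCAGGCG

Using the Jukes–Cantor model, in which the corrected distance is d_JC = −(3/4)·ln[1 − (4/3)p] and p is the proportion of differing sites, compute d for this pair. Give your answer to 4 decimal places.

The sequences differ at positions 17 (T/G), 21 (T/A), 26 (G/C), 34 (C/A), 37 (T/C).
p = 5/38 = 0.131579.
d = −0.75 · ln(1 − (4/3)·0.131579) = −0.75 · ln(0.824561) = −0.75 · (-0.192904) = 0.1447.

0.1447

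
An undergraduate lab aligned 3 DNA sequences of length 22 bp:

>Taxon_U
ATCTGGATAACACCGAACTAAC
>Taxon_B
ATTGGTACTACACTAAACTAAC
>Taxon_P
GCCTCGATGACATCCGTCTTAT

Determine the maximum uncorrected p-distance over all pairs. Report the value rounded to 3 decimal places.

0.682

Pairwise Hamming distances:
  Taxon_U vs Taxon_B: 7
  Taxon_U vs Taxon_P: 10
  Taxon_B vs Taxon_P: 15
The largest is 15 mismatches, between Taxon_B and Taxon_P; p = 15/22 = 0.682.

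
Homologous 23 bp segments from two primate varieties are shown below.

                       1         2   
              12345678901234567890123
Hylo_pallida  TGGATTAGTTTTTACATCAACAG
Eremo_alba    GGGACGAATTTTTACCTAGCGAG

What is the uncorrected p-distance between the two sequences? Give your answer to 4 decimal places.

0.3913

The sequences differ at positions 1 (T/G), 5 (T/C), 6 (T/G), 8 (G/A), 16 (A/C), 18 (C/A), 19 (A/G), 20 (A/C), 21 (C/G).
There are 9 differences over 23 sites, so p = 9/23 = 0.3913.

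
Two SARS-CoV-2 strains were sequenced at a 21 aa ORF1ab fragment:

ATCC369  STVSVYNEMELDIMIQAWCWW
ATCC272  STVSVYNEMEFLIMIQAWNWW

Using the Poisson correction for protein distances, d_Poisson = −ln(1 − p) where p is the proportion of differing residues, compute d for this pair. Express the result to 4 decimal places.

Mismatches occur at site 11 (L↔F), site 12 (D↔L), site 19 (C↔N).
p = 3/21 = 0.142857.
d = −ln(1 − 0.142857) = −ln(0.857143) = 0.1542.

0.1542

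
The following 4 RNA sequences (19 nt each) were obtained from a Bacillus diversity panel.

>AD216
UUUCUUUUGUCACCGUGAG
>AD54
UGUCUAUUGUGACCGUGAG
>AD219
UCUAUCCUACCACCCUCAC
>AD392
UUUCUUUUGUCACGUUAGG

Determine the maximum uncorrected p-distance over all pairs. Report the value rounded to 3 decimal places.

0.579

Pairwise Hamming distances:
  AD216 vs AD54: 3
  AD216 vs AD219: 9
  AD216 vs AD392: 4
  AD54 vs AD219: 10
  AD54 vs AD392: 7
  AD219 vs AD392: 11
The largest is 11 mismatches, between AD219 and AD392; p = 11/19 = 0.579.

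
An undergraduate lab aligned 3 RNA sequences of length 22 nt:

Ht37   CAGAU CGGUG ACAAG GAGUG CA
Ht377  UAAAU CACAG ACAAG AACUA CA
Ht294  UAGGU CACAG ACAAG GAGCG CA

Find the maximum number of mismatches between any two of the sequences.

8

Pairwise Hamming distances:
  Ht37 vs Ht377: 8
  Ht37 vs Ht294: 6
  Ht377 vs Ht294: 6
The largest is 8, between Ht37 and Ht377.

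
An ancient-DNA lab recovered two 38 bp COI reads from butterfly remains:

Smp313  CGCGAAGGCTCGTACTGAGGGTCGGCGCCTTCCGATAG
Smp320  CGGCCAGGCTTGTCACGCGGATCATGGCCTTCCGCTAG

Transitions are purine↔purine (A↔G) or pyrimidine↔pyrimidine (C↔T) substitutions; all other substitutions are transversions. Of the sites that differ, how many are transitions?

4

Differing sites — 3:C/G (Tv); 4:G/C (Tv); 5:A/C (Tv); 11:C/T (Ti); 14:A/C (Tv); 15:C/A (Tv); 16:T/C (Ti); 18:A/C (Tv); 21:G/A (Ti); 24:G/A (Ti); 25:G/T (Tv); 26:C/G (Tv); 35:A/C (Tv).
Of the 13 differences, 4 transitions and 9 transversions, so the answer is 4.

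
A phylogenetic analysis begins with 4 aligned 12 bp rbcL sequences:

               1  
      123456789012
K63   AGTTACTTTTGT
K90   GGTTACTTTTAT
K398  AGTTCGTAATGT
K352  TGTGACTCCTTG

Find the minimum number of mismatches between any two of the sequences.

Pairwise Hamming distances:
  K63 vs K90: 2
  K63 vs K398: 4
  K63 vs K352: 6
  K90 vs K398: 6
  K90 vs K352: 6
  K398 vs K352: 8
The smallest is 2, between K63 and K90.

2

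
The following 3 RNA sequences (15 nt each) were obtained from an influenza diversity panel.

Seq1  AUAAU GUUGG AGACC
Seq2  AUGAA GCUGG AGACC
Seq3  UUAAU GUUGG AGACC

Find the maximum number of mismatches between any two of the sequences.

Pairwise Hamming distances:
  Seq1 vs Seq2: 3
  Seq1 vs Seq3: 1
  Seq2 vs Seq3: 4
The largest is 4, between Seq2 and Seq3.

4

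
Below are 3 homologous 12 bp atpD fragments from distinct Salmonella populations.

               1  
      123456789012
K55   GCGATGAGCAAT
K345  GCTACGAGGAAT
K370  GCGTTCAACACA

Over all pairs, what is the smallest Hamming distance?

3

Pairwise Hamming distances:
  K55 vs K345: 3
  K55 vs K370: 5
  K345 vs K370: 8
The smallest is 3, between K55 and K345.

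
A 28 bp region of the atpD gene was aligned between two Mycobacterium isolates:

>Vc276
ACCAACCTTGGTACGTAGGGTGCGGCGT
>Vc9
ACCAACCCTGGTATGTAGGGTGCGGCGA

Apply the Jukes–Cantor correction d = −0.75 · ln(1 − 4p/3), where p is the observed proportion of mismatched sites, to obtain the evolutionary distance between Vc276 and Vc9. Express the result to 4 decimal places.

Differing sites — 8:T/C; 14:C/T; 28:T/A.
p = 3/28 = 0.107143.
d = −0.75 · ln(1 − (4/3)·0.107143) = −0.75 · ln(0.857143) = −0.75 · (-0.154151) = 0.1156.

0.1156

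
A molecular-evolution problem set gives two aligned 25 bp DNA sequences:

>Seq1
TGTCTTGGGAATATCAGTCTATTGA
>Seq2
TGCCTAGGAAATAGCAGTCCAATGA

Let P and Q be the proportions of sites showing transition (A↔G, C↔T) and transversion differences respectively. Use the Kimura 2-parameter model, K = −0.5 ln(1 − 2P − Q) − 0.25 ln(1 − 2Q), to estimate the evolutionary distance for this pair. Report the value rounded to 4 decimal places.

0.2918

Differing sites — 3:T/C (Ti); 6:T/A (Tv); 9:G/A (Ti); 14:T/G (Tv); 20:T/C (Ti); 22:T/A (Tv).
Of the 6 differences, 3 transitions and 3 transversions over 25 sites: P = 3/25 = 0.120000, Q = 3/25 = 0.120000.
d = −0.5·ln(0.640000) − 0.25·ln(0.760000) = −0.5·(-0.446287) − 0.25·(-0.274437) = 0.2918.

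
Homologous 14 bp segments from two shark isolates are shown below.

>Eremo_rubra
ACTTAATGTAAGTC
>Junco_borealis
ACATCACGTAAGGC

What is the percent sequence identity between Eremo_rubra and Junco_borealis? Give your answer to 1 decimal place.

Mismatches occur at site 3 (T→A), site 5 (A→C), site 7 (T→C), site 13 (T→G).
10 of the 14 sites match, so the percent identity is 10/14 × 100 = 71.4%.

71.4%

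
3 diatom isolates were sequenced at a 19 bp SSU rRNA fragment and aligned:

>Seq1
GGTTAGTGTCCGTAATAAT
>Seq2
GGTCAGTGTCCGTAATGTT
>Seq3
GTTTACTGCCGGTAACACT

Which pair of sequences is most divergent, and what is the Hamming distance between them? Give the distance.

Pairwise Hamming distances:
  Seq1 vs Seq2: 3
  Seq1 vs Seq3: 6
  Seq2 vs Seq3: 8
The largest is 8, between Seq2 and Seq3.

8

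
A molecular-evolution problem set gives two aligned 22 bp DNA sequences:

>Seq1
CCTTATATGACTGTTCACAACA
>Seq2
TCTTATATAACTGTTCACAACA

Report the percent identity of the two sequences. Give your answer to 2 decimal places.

90.91%

Mismatches occur at site 1 (C→T), site 9 (G→A).
20 of the 22 sites match, so the percent identity is 20/22 × 100 = 90.91%.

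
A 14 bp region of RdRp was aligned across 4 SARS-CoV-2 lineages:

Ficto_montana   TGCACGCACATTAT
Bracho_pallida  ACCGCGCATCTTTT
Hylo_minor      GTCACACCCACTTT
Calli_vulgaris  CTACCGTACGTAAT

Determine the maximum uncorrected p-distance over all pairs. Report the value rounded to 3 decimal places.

0.714

Pairwise Hamming distances:
  Ficto_montana vs Bracho_pallida: 6
  Ficto_montana vs Hylo_minor: 6
  Ficto_montana vs Calli_vulgaris: 7
  Bracho_pallida vs Hylo_minor: 8
  Bracho_pallida vs Calli_vulgaris: 9
  Hylo_minor vs Calli_vulgaris: 10
The largest is 10 mismatches, between Hylo_minor and Calli_vulgaris; p = 10/14 = 0.714.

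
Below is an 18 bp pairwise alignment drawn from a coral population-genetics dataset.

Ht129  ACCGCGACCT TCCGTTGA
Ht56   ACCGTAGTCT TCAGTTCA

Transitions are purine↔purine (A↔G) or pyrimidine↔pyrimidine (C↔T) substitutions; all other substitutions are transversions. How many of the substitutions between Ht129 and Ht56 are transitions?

Differing sites — 5:C/T (Ti); 6:G/A (Ti); 7:A/G (Ti); 8:C/T (Ti); 13:C/A (Tv); 17:G/C (Tv).
Of the 6 differences, 4 transitions and 2 transversions, so the answer is 4.

4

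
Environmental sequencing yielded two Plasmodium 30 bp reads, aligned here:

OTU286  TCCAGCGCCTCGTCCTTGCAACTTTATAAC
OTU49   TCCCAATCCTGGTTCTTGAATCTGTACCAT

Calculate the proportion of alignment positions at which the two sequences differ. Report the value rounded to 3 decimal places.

Differing sites — 4:A/C; 5:G/A; 6:C/A; 7:G/T; 11:C/G; 14:C/T; 19:C/A; 21:A/T; 24:T/G; 27:T/C; 28:A/C; 30:C/T.
There are 12 differences over 30 sites, so p = 12/30 = 0.400.

0.400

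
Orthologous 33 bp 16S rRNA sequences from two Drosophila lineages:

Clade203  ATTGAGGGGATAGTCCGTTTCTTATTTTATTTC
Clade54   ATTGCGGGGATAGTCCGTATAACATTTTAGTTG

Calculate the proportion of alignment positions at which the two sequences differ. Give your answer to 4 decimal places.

0.2121

The sequences differ at positions 5 (A/C), 19 (T/A), 21 (C/A), 22 (T/A), 23 (T/C), 30 (T/G), 33 (C/G).
There are 7 differences over 33 sites, so p = 7/33 = 0.2121.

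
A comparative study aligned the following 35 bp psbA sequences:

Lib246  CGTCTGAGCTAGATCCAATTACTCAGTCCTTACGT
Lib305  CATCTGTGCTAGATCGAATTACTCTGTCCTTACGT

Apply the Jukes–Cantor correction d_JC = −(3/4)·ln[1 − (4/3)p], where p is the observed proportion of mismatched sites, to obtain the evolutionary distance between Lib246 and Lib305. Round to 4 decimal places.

0.1240

The sequences differ at positions 2 (G/A), 7 (A/T), 16 (C/G), 25 (A/T).
p = 4/35 = 0.114286.
d = −0.75 · ln(1 − (4/3)·0.114286) = −0.75 · ln(0.847619) = −0.75 · (-0.165324) = 0.1240.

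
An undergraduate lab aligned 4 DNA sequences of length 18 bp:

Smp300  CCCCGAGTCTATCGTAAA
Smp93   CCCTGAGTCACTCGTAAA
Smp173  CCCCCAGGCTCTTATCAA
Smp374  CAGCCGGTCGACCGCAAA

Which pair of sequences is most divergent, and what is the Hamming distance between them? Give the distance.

11

Pairwise Hamming distances:
  Smp300 vs Smp93: 3
  Smp300 vs Smp173: 6
  Smp300 vs Smp374: 7
  Smp93 vs Smp173: 7
  Smp93 vs Smp374: 9
  Smp173 vs Smp374: 11
The largest is 11, between Smp173 and Smp374.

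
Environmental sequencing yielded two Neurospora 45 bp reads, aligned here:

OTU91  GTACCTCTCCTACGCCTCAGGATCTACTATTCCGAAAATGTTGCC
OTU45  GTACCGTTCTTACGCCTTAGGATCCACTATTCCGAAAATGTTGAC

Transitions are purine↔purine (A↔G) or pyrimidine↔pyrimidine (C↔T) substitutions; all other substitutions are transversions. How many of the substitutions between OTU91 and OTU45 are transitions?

Differing sites — 6:T/G (Tv); 7:C/T (Ti); 10:C/T (Ti); 18:C/T (Ti); 25:T/C (Ti); 44:C/A (Tv).
Of the 6 differences, 4 transitions and 2 transversions, so the answer is 4.

4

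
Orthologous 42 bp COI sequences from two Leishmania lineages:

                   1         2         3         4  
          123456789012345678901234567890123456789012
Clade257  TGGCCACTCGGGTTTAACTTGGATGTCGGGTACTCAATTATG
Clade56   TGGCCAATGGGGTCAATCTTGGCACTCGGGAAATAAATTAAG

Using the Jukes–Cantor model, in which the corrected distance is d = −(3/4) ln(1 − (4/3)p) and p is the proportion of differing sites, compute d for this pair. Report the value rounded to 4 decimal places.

Mismatches occur at site 7 (C/A), site 9 (C/G), site 14 (T/C), site 15 (T/A), site 17 (A/T), site 23 (A/C), site 24 (T/A), site 25 (G/C), site 31 (T/A), site 33 (C/A), site 35 (C/A), site 41 (T/A).
p = 12/42 = 0.285714.
d = −0.75 · ln(1 − (4/3)·0.285714) = −0.75 · ln(0.619048) = −0.75 · (-0.479572) = 0.3597.

0.3597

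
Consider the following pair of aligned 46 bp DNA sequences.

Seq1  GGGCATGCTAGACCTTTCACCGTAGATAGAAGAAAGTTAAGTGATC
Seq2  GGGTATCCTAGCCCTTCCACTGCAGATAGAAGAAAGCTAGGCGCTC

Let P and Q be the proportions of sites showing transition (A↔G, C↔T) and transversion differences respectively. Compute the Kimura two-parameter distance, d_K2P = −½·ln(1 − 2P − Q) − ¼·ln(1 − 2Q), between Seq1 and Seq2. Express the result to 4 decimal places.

Mismatches occur at site 4 (C→T, transition), site 7 (G→C, transversion), site 12 (A→C, transversion), site 17 (T→C, transition), site 21 (C→T, transition), site 23 (T→C, transition), site 37 (T→C, transition), site 40 (A→G, transition), site 42 (T→C, transition), site 44 (A→C, transversion).
Of the 10 differences, 7 transitions and 3 transversions over 46 sites: P = 7/46 = 0.152174, Q = 3/46 = 0.065217.
d = −0.5·ln(0.630435) − 0.25·ln(0.869566) = −0.5·(-0.461345) − 0.25·(-0.139761) = 0.2656.

0.2656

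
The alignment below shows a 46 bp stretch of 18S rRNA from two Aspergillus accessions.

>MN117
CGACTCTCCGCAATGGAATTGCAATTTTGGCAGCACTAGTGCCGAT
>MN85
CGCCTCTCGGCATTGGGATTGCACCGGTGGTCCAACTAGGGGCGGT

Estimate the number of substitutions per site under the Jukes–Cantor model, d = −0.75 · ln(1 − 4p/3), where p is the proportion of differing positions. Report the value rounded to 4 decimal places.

Mismatches occur at site 3 (A↔C), site 9 (C↔G), site 13 (A↔T), site 17 (A↔G), site 24 (A↔C), site 25 (T↔C), site 26 (T↔G), site 27 (T↔G), site 31 (C↔T), site 32 (A↔C), site 33 (G↔C), site 34 (C↔A), site 40 (T↔G), site 42 (C↔G), site 45 (A↔G).
p = 15/46 = 0.326087.
d = −0.75 · ln(1 − (4/3)·0.326087) = −0.75 · ln(0.565217) = −0.75 · (-0.570546) = 0.4279.

0.4279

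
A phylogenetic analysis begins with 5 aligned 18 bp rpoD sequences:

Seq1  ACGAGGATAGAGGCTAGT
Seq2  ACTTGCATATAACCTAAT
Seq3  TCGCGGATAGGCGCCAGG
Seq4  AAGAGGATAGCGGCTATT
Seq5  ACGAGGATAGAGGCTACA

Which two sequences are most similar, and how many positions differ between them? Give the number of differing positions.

2

Pairwise Hamming distances:
  Seq1 vs Seq2: 7
  Seq1 vs Seq3: 6
  Seq1 vs Seq4: 3
  Seq1 vs Seq5: 2
  Seq2 vs Seq3: 11
  Seq2 vs Seq4: 9
  Seq2 vs Seq5: 8
  Seq3 vs Seq4: 8
  Seq3 vs Seq5: 7
  Seq4 vs Seq5: 4
The smallest is 2, between Seq1 and Seq5.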